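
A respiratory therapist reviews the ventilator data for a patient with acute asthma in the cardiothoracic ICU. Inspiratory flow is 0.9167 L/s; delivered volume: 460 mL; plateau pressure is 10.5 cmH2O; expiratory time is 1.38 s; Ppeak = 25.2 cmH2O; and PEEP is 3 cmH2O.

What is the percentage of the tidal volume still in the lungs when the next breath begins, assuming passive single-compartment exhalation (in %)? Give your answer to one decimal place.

24.6

R = (PIP − Pplat)/V̇ = (25.2 − 10.5) / 0.9167 = 14.7/0.9167 = 16.036 cmH2O·s/L.
C = Vt/(Pplat − PEEP) = 460.0 / (10.5 − 3) = 460.0/7.5 = 61.333 mL/cmH2O.
τ = R × C = 16.036 × 0.06133 L/cmH2O = 0.9835 s.
Fraction remaining at end-expiration = e^(−Te/τ) = e^(−1.38/0.9835) = 0.2458 → 24.58%.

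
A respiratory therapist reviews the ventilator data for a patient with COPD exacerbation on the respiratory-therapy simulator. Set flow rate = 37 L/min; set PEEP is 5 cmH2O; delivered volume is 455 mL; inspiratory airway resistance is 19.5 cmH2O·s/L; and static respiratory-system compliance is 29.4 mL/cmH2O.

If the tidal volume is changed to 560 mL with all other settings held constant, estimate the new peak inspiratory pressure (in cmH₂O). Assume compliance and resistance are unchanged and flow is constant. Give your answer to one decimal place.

36.1

Flow: 37 L/min ÷ 60 = 0.6167 L/s.
PIP = Vt/C + R·V̇ + PEEP (constant-flow equation of motion).
Only the elastic term changes: ΔPIP = ΔVt / C = (560 − 455) / 29.4 = 3.571 cmH2O.
Original PIP = 455/29.4 + 19.5×0.6167 + 5 = 32.502 cmH2O; new PIP = 32.502 + (3.571) = 36.073 cmH2O.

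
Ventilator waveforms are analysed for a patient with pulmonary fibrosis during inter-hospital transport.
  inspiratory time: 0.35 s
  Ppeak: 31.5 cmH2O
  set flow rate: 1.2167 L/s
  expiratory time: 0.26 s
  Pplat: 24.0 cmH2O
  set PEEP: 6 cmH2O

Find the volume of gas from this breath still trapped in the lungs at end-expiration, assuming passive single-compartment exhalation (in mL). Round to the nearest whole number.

72

Vt = flow × Ti = 1.2167 L/s × 0.35 s × 1000 mL/L = 425.85 mL.
R = (PIP − Pplat)/V̇ = (31.5 − 24.0) / 1.2167 = 7.5/1.2167 = 6.164 cmH2O·s/L.
C = Vt/(Pplat − PEEP) = 425.85 / (24.0 − 6) = 425.85/18.0 = 23.658 mL/cmH2O.
τ = R × C = 6.164 × 0.02366 L/cmH2O = 0.1458 s.
Fraction remaining = e^(−Te/τ) = e^(−0.26/0.1458) = 0.1681.
Trapped volume = 425.85 × 0.1681 = 71.585 mL.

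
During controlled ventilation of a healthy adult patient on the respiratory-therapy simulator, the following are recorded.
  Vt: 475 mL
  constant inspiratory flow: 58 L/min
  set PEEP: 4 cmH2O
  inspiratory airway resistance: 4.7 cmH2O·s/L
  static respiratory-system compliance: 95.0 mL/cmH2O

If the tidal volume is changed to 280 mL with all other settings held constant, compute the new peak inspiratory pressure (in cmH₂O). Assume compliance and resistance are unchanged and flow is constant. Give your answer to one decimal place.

11.5

Flow: 58 L/min ÷ 60 = 0.9667 L/s.
PIP = Vt/C + R·V̇ + PEEP (constant-flow equation of motion).
Only the elastic term changes: ΔPIP = ΔVt / C = (280 − 475) / 95.0 = -2.053 cmH2O.
Original PIP = 475/95.0 + 4.7×0.9667 + 4 = 13.543 cmH2O; new PIP = 13.543 + (-2.053) = 11.49 cmH2O.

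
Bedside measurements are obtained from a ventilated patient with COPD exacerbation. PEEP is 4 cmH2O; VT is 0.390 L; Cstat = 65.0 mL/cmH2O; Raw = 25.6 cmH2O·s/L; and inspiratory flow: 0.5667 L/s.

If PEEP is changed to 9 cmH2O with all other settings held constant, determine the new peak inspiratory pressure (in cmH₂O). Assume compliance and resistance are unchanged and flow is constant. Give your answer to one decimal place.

29.5

PIP = Vt/C + R·V̇ + PEEP (constant-flow equation of motion).
Only the baseline term changes: ΔPIP = ΔPEEP = 9 − 4 = 5.0 cmH2O.
Original PIP = 390/65.0 + 25.6×0.5667 + 4 = 24.508 cmH2O; new PIP = 24.508 + (5.0) = 29.508 cmH2O.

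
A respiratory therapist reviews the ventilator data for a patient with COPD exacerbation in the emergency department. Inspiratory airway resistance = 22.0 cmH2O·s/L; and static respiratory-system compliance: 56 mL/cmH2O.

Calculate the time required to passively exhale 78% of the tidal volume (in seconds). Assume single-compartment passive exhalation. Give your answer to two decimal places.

1.87

τ = R × C = 22.0 × 56 mL/cmH2O = 22.0 × 0.056 L/cmH2O = 1.232 s.
Exhaled fraction f = 1 − e^(−t/τ) → t = −τ·ln(1 − f) = −1.232·ln(0.22) = 1.865 s.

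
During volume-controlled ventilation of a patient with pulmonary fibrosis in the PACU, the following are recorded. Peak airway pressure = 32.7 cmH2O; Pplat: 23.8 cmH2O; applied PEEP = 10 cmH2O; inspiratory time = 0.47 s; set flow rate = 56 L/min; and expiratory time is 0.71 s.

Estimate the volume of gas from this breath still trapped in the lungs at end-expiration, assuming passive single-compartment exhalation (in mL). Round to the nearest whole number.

42

Flow: 56 L/min ÷ 60 = 0.9333 L/s.
Vt = flow × Ti = 0.9333 L/s × 0.47 s × 1000 mL/L = 438.65 mL.
R = (PIP − Pplat)/V̇ = (32.7 − 23.8) / 0.9333 = 8.9/0.9333 = 9.536 cmH2O·s/L.
C = Vt/(Pplat − PEEP) = 438.65 / (23.8 − 10) = 438.65/13.8 = 31.786 mL/cmH2O.
τ = R × C = 9.536 × 0.03179 L/cmH2O = 0.3031 s.
Fraction remaining = e^(−Te/τ) = e^(−0.71/0.3031) = 0.09609.
Trapped volume = 438.65 × 0.09609 = 42.15 mL.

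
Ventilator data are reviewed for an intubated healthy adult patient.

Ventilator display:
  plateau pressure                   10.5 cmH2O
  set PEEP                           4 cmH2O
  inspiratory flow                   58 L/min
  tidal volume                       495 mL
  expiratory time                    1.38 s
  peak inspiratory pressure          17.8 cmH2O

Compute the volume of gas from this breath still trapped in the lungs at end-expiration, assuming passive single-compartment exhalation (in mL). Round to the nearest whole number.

Flow: 58 L/min ÷ 60 = 0.9667 L/s.
R = (PIP − Pplat)/V̇ = (17.8 − 10.5) / 0.9667 = 7.3/0.9667 = 7.551 cmH2O·s/L.
C = Vt/(Pplat − PEEP) = 495.0 / (10.5 − 4) = 495.0/6.5 = 76.154 mL/cmH2O.
τ = R × C = 7.551 × 0.07615 L/cmH2O = 0.575 s.
Fraction remaining = e^(−Te/τ) = e^(−1.38/0.575) = 0.09072.
Trapped volume = 495.0 × 0.09072 = 44.906 mL.

45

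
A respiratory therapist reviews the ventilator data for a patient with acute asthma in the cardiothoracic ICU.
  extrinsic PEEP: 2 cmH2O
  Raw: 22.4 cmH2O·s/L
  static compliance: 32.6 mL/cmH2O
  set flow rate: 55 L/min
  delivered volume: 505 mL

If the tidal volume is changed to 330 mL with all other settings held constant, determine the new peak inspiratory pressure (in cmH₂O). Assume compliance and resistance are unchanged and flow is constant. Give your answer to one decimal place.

32.7

Flow: 55 L/min ÷ 60 = 0.9167 L/s.
PIP = Vt/C + R·V̇ + PEEP (constant-flow equation of motion).
Only the elastic term changes: ΔPIP = ΔVt / C = (330 − 505) / 32.6 = -5.368 cmH2O.
Original PIP = 505/32.6 + 22.4×0.9167 + 2 = 38.025 cmH2O; new PIP = 38.025 + (-5.368) = 32.657 cmH2O.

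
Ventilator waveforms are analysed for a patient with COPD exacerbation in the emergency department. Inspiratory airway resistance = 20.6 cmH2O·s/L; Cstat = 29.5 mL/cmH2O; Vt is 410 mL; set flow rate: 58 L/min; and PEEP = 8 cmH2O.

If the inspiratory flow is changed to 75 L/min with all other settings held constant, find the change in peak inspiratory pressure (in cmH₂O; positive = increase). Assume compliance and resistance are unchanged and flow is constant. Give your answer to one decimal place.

5.8

Flow: 58 L/min ÷ 60 = 0.9667 L/s.
New flow: 75 L/min ÷ 60 = 1.25 L/s.
PIP = Vt/C + R·V̇ + PEEP (constant-flow equation of motion).
Only the resistive term changes: ΔPIP = R × ΔV̇ = 20.6 × (1.25 − 0.9667) = 20.6 × 0.2833 = 5.836 cmH2O.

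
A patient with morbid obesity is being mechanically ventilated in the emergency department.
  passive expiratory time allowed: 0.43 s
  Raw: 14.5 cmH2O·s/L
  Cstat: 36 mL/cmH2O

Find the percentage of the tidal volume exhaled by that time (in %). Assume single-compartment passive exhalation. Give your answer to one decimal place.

56.1

τ = R × C = 14.5 × 36 mL/cmH2O = 14.5 × 0.036 L/cmH2O = 0.522 s.
Passive exhalation: V(t)/V₀ = e^(−t/τ) = e^(−0.43/0.522) = 0.4388.
Fraction exhaled = 1 − 0.4388 = 0.5612 → 56.12%.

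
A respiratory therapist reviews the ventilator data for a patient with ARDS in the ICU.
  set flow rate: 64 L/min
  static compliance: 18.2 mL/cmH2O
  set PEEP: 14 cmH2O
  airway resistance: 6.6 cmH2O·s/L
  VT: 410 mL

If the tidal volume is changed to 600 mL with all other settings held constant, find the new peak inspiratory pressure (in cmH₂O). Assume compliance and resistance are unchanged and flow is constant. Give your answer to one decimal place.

Flow: 64 L/min ÷ 60 = 1.0667 L/s.
PIP = Vt/C + R·V̇ + PEEP (constant-flow equation of motion).
Only the elastic term changes: ΔPIP = ΔVt / C = (600 − 410) / 18.2 = 10.44 cmH2O.
Original PIP = 410/18.2 + 6.6×1.0667 + 14 = 43.568 cmH2O; new PIP = 43.568 + (10.44) = 54.008 cmH2O.

54.0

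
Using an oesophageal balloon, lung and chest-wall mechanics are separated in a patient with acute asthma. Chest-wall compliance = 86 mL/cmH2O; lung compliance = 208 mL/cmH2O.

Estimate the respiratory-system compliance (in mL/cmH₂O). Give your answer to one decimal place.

Lung and chest wall are elastances in series: 1/Crs = 1/CL + 1/Ccw.
1/Crs = 1/208 + 1/86 = 0.01644.
Crs = 60.827 mL/cmH2O.

60.8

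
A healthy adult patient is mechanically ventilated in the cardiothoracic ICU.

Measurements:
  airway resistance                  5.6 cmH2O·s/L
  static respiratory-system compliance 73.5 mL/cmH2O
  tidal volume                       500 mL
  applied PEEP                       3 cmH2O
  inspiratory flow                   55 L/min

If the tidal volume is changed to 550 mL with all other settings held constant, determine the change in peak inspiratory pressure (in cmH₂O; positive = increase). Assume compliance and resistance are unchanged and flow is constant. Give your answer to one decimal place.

PIP = Vt/C + R·V̇ + PEEP (constant-flow equation of motion).
Only the elastic term changes: ΔPIP = ΔVt / C = (550 − 500) / 73.5 = 0.6803 cmH2O.

0.7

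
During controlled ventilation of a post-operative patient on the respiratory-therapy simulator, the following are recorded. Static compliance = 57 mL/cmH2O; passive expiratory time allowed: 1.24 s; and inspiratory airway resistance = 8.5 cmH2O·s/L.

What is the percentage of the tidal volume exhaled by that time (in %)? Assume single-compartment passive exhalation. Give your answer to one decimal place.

τ = R × C = 8.5 × 57 mL/cmH2O = 8.5 × 0.057 L/cmH2O = 0.4845 s.
Passive exhalation: V(t)/V₀ = e^(−t/τ) = e^(−1.24/0.4845) = 0.07736.
Fraction exhaled = 1 − 0.07736 = 0.9226 → 92.26%.

92.3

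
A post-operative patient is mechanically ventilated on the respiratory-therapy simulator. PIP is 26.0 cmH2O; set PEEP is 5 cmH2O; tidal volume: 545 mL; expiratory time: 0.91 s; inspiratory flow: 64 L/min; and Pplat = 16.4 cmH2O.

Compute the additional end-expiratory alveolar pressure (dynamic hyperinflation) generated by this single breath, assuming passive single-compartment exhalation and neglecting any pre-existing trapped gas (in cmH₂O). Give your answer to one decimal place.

1.4

Flow: 64 L/min ÷ 60 = 1.0667 L/s.
R = (PIP − Pplat)/V̇ = (26.0 − 16.4) / 1.0667 = 9.6/1.0667 = 9.0 cmH2O·s/L.
C = Vt/(Pplat − PEEP) = 545.0 / (16.4 − 5) = 545.0/11.4 = 47.807 mL/cmH2O.
τ = R × C = 9.0 × 0.04781 L/cmH2O = 0.4303 s.
Fraction remaining = e^(−Te/τ) = e^(−0.91/0.4303) = 0.1207; trapped volume = 545.0 × 0.1207 = 65.782 mL.
Additional alveolar pressure from trapping ≈ V_trapped / C = 65.782 / 47.807 = 1.376 cmH2O.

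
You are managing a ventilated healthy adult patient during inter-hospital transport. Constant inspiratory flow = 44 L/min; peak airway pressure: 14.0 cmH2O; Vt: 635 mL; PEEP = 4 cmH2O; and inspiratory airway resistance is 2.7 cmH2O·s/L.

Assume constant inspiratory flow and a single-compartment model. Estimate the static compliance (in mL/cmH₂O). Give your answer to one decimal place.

79.2

Flow: 44 L/min ÷ 60 = 0.7333 L/s.
Equation of motion (constant flow): PIP = Vt/C + R·V̇ + PEEP.
Vt/C = PIP − R·V̇ − PEEP = 14.0 − 2.7×0.7333 − 4 = 14.0 − 1.98 − 4 = 8.02 cmH2O.
C = Vt / 8.02 = 635 / 8.02 = 79.177 mL/cmH2O.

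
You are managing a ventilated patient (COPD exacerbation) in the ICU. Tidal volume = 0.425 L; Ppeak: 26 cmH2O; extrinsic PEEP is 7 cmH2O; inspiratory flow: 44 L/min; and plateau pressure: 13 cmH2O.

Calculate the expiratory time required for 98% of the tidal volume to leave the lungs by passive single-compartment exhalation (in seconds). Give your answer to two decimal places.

Flow: 44 L/min ÷ 60 = 0.7333 L/s.
R = (PIP − Pplat)/V̇ = (26 − 13) / 0.7333 = 13.0/0.7333 = 17.728 cmH2O·s/L.
C = Vt/(Pplat − PEEP) = 425.0 / (13 − 7) = 425.0/6.0 = 70.833 mL/cmH2O.
τ = R × C = 17.728 × 0.07083 L/cmH2O = 1.256 s.
t = −τ·ln(1 − 0.98) = −1.256·ln(0.02) = 4.914 s.

4.91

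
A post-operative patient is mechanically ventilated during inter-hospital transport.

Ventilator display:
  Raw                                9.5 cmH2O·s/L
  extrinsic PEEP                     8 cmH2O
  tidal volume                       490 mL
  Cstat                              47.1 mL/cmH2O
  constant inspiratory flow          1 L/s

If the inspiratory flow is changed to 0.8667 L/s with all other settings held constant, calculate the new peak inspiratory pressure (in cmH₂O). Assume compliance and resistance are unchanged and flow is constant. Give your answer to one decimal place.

26.6

PIP = Vt/C + R·V̇ + PEEP (constant-flow equation of motion).
Only the resistive term changes: ΔPIP = R × ΔV̇ = 9.5 × (0.8667 − 1) = 9.5 × -0.1333 = -1.266 cmH2O.
Original PIP = 490/47.1 + 9.5×1 + 8 = 27.903 cmH2O; new PIP = 27.903 + (-1.266) = 26.637 cmH2O.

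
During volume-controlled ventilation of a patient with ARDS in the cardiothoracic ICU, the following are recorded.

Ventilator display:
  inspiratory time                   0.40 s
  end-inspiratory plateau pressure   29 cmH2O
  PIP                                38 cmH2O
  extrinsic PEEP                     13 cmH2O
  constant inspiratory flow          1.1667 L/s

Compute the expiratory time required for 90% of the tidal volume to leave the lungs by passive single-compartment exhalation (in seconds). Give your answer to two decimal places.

Vt = flow × Ti = 1.1667 L/s × 0.40 s × 1000 mL/L = 466.68 mL.
R = (PIP − Pplat)/V̇ = (38 − 29) / 1.1667 = 9.0/1.1667 = 7.714 cmH2O·s/L.
C = Vt/(Pplat − PEEP) = 466.68 / (29 − 13) = 466.68/16.0 = 29.168 mL/cmH2O.
τ = R × C = 7.714 × 0.02917 L/cmH2O = 0.225 s.
t = −τ·ln(1 − 0.90) = −0.225·ln(0.1) = 0.5181 s.

0.52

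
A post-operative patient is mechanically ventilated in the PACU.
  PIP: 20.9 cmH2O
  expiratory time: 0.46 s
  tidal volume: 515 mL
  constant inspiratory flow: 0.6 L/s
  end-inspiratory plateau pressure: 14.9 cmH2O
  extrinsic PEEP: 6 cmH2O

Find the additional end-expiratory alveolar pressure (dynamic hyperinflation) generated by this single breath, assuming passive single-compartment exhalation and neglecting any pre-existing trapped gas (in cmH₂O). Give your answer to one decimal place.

R = (PIP − Pplat)/V̇ = (20.9 − 14.9) / 0.6 = 6.0/0.6 = 10.0 cmH2O·s/L.
C = Vt/(Pplat − PEEP) = 515.0 / (14.9 − 6) = 515.0/8.9 = 57.865 mL/cmH2O.
τ = R × C = 10.0 × 0.05787 L/cmH2O = 0.5787 s.
Fraction remaining = e^(−Te/τ) = e^(−0.46/0.5787) = 0.4516; trapped volume = 515.0 × 0.4516 = 232.57 mL.
Additional alveolar pressure from trapping ≈ V_trapped / C = 232.57 / 57.865 = 4.019 cmH2O.

4.0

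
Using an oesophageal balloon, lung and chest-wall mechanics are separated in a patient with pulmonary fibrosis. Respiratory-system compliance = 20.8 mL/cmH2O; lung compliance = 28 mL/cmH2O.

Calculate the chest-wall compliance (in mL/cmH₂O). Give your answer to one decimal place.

80.9

1/Ccw = 1/Crs − 1/CL.
1/Ccw = 1/20.8 − 1/28 = 0.01236.
Ccw = 80.906 mL/cmH2O.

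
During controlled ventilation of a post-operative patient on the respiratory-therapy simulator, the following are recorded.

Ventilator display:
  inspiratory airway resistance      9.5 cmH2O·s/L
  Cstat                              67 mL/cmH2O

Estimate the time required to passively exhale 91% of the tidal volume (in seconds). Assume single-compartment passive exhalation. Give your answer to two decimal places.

1.53

τ = R × C = 9.5 × 67 mL/cmH2O = 9.5 × 0.067 L/cmH2O = 0.6365 s.
Exhaled fraction f = 1 − e^(−t/τ) → t = −τ·ln(1 − f) = −0.6365·ln(0.09) = 1.533 s.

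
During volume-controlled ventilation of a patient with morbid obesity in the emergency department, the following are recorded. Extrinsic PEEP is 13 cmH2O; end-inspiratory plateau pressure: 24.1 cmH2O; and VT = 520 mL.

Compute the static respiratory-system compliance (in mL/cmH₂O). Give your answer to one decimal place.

46.8

Cstat = Vt / (Pplat − PEEP) = 520 / (24.1 − 13) = 520 / 11.1 = 46.847 mL/cmH2O.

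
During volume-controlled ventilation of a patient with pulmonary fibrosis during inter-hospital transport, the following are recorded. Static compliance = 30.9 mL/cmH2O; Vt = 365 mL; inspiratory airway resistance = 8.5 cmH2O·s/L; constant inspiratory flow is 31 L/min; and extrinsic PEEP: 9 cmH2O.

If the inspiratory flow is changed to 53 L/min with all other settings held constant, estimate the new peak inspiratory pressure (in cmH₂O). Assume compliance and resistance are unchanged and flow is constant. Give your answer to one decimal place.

28.3

Flow: 31 L/min ÷ 60 = 0.5167 L/s.
New flow: 53 L/min ÷ 60 = 0.8833 L/s.
PIP = Vt/C + R·V̇ + PEEP (constant-flow equation of motion).
Only the resistive term changes: ΔPIP = R × ΔV̇ = 8.5 × (0.8833 − 0.5167) = 8.5 × 0.3666 = 3.116 cmH2O.
Original PIP = 365/30.9 + 8.5×0.5167 + 9 = 25.204 cmH2O; new PIP = 25.204 + (3.116) = 28.32 cmH2O.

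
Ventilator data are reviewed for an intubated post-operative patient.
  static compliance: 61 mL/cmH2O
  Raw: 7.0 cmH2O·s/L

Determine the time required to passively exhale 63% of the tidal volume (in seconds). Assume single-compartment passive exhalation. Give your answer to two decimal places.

τ = R × C = 7.0 × 61 mL/cmH2O = 7.0 × 0.061 L/cmH2O = 0.427 s.
Exhaled fraction f = 1 − e^(−t/τ) → t = −τ·ln(1 − f) = −0.427·ln(0.37) = 0.4245 s.

0.42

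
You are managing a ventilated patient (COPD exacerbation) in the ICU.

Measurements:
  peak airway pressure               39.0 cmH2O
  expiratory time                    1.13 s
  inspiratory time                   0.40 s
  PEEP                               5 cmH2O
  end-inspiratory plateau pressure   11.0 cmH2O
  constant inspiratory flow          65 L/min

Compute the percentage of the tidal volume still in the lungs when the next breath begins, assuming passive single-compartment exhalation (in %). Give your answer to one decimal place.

Flow: 65 L/min ÷ 60 = 1.0833 L/s.
Vt = flow × Ti = 1.0833 L/s × 0.40 s × 1000 mL/L = 433.32 mL.
R = (PIP − Pplat)/V̇ = (39.0 − 11.0) / 1.0833 = 28.0/1.0833 = 25.847 cmH2O·s/L.
C = Vt/(Pplat − PEEP) = 433.32 / (11.0 − 5) = 433.32/6.0 = 72.22 mL/cmH2O.
τ = R × C = 25.847 × 0.07222 L/cmH2O = 1.867 s.
Fraction remaining at end-expiration = e^(−Te/τ) = e^(−1.13/1.867) = 0.5459 → 54.59%.

54.6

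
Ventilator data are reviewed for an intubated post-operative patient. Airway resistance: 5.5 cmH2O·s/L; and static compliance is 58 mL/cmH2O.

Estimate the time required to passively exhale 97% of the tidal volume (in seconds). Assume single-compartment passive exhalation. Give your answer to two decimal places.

1.12

τ = R × C = 5.5 × 58 mL/cmH2O = 5.5 × 0.058 L/cmH2O = 0.319 s.
Exhaled fraction f = 1 − e^(−t/τ) → t = −τ·ln(1 − f) = −0.319·ln(0.03) = 1.119 s.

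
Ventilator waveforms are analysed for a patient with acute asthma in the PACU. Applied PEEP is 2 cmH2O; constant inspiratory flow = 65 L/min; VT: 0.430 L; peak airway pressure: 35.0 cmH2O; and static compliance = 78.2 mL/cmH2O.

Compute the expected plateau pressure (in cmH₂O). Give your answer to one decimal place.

Pplat = PEEP + Vt / Cstat = 2 + 430 / 78.2 = 2 + 5.499 = 7.499 cmH2O.

7.5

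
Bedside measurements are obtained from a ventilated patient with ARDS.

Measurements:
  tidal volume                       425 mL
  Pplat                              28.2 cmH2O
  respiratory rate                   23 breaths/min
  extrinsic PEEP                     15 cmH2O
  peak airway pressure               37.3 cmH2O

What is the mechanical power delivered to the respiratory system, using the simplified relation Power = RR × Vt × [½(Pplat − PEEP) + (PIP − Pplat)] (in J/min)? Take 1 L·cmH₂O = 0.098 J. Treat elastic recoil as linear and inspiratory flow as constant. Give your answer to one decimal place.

Per-breath work = Vt × [½(Pplat−PEEP) + (PIP−Pplat)] = 0.425 × [0.5×13.2 + 9.1] = 0.425 × 15.7 = 6.673 L·cmH2O.
Power = 23 × 6.673 = 153.48 L·cmH2O/min.
× 0.098 J/(L·cmH2O) → 15.041 J/min.

15.0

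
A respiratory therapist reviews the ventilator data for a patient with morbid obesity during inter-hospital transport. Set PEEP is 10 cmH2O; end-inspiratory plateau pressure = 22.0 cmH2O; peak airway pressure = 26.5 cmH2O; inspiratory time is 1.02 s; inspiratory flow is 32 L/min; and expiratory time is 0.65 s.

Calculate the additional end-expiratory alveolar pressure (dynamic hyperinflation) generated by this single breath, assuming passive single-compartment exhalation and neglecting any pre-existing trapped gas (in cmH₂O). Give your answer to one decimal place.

Flow: 32 L/min ÷ 60 = 0.5333 L/s.
Vt = flow × Ti = 0.5333 L/s × 1.02 s × 1000 mL/L = 543.97 mL.
R = (PIP − Pplat)/V̇ = (26.5 − 22.0) / 0.5333 = 4.5/0.5333 = 8.438 cmH2O·s/L.
C = Vt/(Pplat − PEEP) = 543.97 / (22.0 − 10) = 543.97/12.0 = 45.331 mL/cmH2O.
τ = R × C = 8.438 × 0.04533 L/cmH2O = 0.3825 s.
Fraction remaining = e^(−Te/τ) = e^(−0.65/0.3825) = 0.1828; trapped volume = 543.97 × 0.1828 = 99.438 mL.
Additional alveolar pressure from trapping ≈ V_trapped / C = 99.438 / 45.331 = 2.194 cmH2O.

2.2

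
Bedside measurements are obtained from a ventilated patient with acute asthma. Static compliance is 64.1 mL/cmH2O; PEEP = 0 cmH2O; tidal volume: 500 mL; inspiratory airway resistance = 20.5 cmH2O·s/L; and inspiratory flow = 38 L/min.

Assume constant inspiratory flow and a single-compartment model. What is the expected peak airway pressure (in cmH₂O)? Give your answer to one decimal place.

Flow: 38 L/min ÷ 60 = 0.6333 L/s.
Equation of motion (constant flow): PIP = Vt/C + R·V̇ + PEEP.
PIP = 500/64.1 + 20.5×0.6333 + 0 = 7.8 + 12.983 + 0 = 20.783 cmH2O.

20.8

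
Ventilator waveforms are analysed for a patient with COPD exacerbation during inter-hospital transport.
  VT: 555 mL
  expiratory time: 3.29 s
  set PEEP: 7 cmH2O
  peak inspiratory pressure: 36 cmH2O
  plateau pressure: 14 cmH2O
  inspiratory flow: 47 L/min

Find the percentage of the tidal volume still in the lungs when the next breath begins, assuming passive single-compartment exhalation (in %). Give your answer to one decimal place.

22.8

Flow: 47 L/min ÷ 60 = 0.7833 L/s.
R = (PIP − Pplat)/V̇ = (36 − 14) / 0.7833 = 22.0/0.7833 = 28.086 cmH2O·s/L.
C = Vt/(Pplat − PEEP) = 555.0 / (14 − 7) = 555.0/7.0 = 79.286 mL/cmH2O.
τ = R × C = 28.086 × 0.07929 L/cmH2O = 2.227 s.
Fraction remaining at end-expiration = e^(−Te/τ) = e^(−3.29/2.227) = 0.2282 → 22.82%.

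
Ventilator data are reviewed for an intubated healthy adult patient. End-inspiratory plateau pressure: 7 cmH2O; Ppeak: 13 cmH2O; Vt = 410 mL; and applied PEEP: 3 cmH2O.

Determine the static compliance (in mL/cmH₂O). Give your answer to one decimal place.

102.5

Cstat = Vt / (Pplat − PEEP) = 410 / (7 − 3) = 410 / 4.0 = 102.5 mL/cmH2O.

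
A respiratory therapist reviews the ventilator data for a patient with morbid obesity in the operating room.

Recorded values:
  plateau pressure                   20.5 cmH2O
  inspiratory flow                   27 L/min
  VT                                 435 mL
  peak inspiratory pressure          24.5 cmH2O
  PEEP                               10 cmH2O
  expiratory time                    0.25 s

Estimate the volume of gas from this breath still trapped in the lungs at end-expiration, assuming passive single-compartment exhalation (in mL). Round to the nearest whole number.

221

Flow: 27 L/min ÷ 60 = 0.45 L/s.
R = (PIP − Pplat)/V̇ = (24.5 − 20.5) / 0.45 = 4.0/0.45 = 8.889 cmH2O·s/L.
C = Vt/(Pplat − PEEP) = 435.0 / (20.5 − 10) = 435.0/10.5 = 41.429 mL/cmH2O.
τ = R × C = 8.889 × 0.04143 L/cmH2O = 0.3683 s.
Fraction remaining = e^(−Te/τ) = e^(−0.25/0.3683) = 0.5072.
Trapped volume = 435.0 × 0.5072 = 220.63 mL.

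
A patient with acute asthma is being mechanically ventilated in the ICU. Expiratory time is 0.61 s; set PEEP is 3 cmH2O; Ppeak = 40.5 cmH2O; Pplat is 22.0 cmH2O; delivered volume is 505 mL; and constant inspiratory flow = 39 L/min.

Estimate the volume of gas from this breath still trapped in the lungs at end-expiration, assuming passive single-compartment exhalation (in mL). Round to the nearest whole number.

Flow: 39 L/min ÷ 60 = 0.65 L/s.
R = (PIP − Pplat)/V̇ = (40.5 − 22.0) / 0.65 = 18.5/0.65 = 28.462 cmH2O·s/L.
C = Vt/(Pplat − PEEP) = 505.0 / (22.0 − 3) = 505.0/19.0 = 26.579 mL/cmH2O.
τ = R × C = 28.462 × 0.02658 L/cmH2O = 0.7565 s.
Fraction remaining = e^(−Te/τ) = e^(−0.61/0.7565) = 0.4465.
Trapped volume = 505.0 × 0.4465 = 225.48 mL.

225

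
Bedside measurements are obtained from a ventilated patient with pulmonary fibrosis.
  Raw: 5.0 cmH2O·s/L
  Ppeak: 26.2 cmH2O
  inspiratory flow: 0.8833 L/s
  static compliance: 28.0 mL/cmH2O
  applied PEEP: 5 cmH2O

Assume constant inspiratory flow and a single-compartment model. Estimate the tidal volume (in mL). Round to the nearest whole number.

470

Equation of motion (constant flow): PIP = Vt/C + R·V̇ + PEEP.
Vt/C = PIP − R·V̇ − PEEP = 26.2 − 4.417 − 5 = 16.783 cmH2O.
Vt = C × 16.783 = 28.0 × 16.783 = 469.92 mL.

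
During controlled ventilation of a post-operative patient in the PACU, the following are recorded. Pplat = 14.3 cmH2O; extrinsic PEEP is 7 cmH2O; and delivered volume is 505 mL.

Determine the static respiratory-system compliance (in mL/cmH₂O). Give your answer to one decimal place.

Cstat = Vt / (Pplat − PEEP) = 505 / (14.3 − 7) = 505 / 7.3 = 69.178 mL/cmH2O.

69.2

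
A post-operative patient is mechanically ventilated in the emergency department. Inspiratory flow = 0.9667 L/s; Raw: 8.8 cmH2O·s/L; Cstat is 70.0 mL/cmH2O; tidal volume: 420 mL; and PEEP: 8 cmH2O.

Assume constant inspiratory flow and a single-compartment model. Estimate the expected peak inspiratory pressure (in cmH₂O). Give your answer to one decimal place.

22.5

Equation of motion (constant flow): PIP = Vt/C + R·V̇ + PEEP.
PIP = 420/70.0 + 8.8×0.9667 + 8 = 6.0 + 8.507 + 8 = 22.507 cmH2O.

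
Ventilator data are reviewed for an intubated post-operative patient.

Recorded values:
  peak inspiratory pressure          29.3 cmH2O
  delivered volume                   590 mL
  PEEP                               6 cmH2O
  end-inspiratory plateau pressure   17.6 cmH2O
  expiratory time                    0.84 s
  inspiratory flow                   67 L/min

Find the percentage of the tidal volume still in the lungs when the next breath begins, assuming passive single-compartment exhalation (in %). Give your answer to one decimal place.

20.7

Flow: 67 L/min ÷ 60 = 1.1167 L/s.
R = (PIP − Pplat)/V̇ = (29.3 − 17.6) / 1.1167 = 11.7/1.1167 = 10.477 cmH2O·s/L.
C = Vt/(Pplat − PEEP) = 590.0 / (17.6 − 6) = 590.0/11.6 = 50.862 mL/cmH2O.
τ = R × C = 10.477 × 0.05086 L/cmH2O = 0.5329 s.
Fraction remaining at end-expiration = e^(−Te/τ) = e^(−0.84/0.5329) = 0.2067 → 20.67%.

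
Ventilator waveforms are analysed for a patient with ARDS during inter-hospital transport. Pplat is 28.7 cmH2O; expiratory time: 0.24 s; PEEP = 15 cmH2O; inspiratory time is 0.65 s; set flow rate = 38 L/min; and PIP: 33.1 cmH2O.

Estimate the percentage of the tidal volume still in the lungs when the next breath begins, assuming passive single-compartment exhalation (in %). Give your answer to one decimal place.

Flow: 38 L/min ÷ 60 = 0.6333 L/s.
Vt = flow × Ti = 0.6333 L/s × 0.65 s × 1000 mL/L = 411.65 mL.
R = (PIP − Pplat)/V̇ = (33.1 − 28.7) / 0.6333 = 4.4/0.6333 = 6.948 cmH2O·s/L.
C = Vt/(Pplat − PEEP) = 411.65 / (28.7 − 15) = 411.65/13.7 = 30.047 mL/cmH2O.
τ = R × C = 6.948 × 0.03005 L/cmH2O = 0.2088 s.
Fraction remaining at end-expiration = e^(−Te/τ) = e^(−0.24/0.2088) = 0.3168 → 31.68%.

31.7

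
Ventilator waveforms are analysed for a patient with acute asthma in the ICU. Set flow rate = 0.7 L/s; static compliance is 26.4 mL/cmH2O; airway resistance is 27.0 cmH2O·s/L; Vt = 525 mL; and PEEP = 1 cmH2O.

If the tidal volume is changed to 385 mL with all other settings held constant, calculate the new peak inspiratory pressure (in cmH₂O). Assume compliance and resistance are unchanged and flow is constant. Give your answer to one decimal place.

PIP = Vt/C + R·V̇ + PEEP (constant-flow equation of motion).
Only the elastic term changes: ΔPIP = ΔVt / C = (385 − 525) / 26.4 = -5.303 cmH2O.
Original PIP = 525/26.4 + 27.0×0.7 + 1 = 39.786 cmH2O; new PIP = 39.786 + (-5.303) = 34.483 cmH2O.

34.5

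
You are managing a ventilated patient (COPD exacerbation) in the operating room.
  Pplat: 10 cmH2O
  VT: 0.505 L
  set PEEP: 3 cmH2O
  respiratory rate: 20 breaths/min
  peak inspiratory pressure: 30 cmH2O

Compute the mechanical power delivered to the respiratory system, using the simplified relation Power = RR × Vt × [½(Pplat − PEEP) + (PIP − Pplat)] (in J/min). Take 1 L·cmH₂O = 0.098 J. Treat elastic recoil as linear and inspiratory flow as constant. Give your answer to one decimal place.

23.3

Per-breath work = Vt × [½(Pplat−PEEP) + (PIP−Pplat)] = 0.505 × [0.5×7.0 + 20.0] = 0.505 × 23.5 = 11.868 L·cmH2O.
Power = 20 × 11.868 = 237.36 L·cmH2O/min.
× 0.098 J/(L·cmH2O) → 23.261 J/min.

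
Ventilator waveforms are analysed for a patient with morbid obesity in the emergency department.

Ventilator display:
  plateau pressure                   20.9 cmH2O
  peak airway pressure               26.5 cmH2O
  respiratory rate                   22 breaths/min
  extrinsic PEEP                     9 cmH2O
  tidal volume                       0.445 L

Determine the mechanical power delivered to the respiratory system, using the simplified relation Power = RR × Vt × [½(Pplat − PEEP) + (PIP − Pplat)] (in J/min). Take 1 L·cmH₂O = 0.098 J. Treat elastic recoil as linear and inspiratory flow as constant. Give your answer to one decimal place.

11.1

Per-breath work = Vt × [½(Pplat−PEEP) + (PIP−Pplat)] = 0.445 × [0.5×11.9 + 5.6] = 0.445 × 11.55 = 5.14 L·cmH2O.
Power = 22 × 5.14 = 113.08 L·cmH2O/min.
× 0.098 J/(L·cmH2O) → 11.082 J/min.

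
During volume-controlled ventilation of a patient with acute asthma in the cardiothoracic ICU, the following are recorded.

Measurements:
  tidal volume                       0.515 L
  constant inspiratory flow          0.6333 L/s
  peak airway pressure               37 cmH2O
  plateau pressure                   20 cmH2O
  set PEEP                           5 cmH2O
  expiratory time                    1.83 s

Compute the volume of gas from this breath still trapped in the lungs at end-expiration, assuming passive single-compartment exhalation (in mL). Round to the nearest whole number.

71

R = (PIP − Pplat)/V̇ = (37 − 20) / 0.6333 = 17.0/0.6333 = 26.844 cmH2O·s/L.
C = Vt/(Pplat − PEEP) = 515.0 / (20 − 5) = 515.0/15.0 = 34.333 mL/cmH2O.
τ = R × C = 26.844 × 0.03433 L/cmH2O = 0.9216 s.
Fraction remaining = e^(−Te/τ) = e^(−1.83/0.9216) = 0.1373.
Trapped volume = 515.0 × 0.1373 = 70.71 mL.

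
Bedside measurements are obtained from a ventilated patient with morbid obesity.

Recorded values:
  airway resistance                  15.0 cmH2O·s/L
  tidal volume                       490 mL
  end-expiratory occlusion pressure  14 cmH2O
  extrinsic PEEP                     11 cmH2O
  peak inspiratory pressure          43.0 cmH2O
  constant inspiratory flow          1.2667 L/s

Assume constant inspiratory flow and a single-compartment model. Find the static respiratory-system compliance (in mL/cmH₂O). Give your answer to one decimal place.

49.0

Total PEEP = 14 cmH2O (set 11 + intrinsic 3); this is the baseline alveolar pressure.
Equation of motion (constant flow): PIP = Vt/C + R·V̇ + PEEP.
Vt/C = PIP − R·V̇ − PEEP = 43.0 − 15.0×1.2667 − 14 = 43.0 − 19.001 − 14 = 9.999 cmH2O.
C = Vt / 9.999 = 490 / 9.999 = 49.005 mL/cmH2O.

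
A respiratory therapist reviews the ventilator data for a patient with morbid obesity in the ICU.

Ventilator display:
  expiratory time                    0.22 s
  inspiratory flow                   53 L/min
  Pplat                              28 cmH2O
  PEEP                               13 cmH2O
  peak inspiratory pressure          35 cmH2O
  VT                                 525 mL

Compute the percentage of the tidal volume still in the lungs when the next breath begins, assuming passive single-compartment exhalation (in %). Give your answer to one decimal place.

45.2

Flow: 53 L/min ÷ 60 = 0.8833 L/s.
R = (PIP − Pplat)/V̇ = (35 − 28) / 0.8833 = 7.0/0.8833 = 7.925 cmH2O·s/L.
C = Vt/(Pplat − PEEP) = 525.0 / (28 − 13) = 525.0/15.0 = 35.0 mL/cmH2O.
τ = R × C = 7.925 × 0.035 L/cmH2O = 0.2774 s.
Fraction remaining at end-expiration = e^(−Te/τ) = e^(−0.22/0.2774) = 0.4524 → 45.24%.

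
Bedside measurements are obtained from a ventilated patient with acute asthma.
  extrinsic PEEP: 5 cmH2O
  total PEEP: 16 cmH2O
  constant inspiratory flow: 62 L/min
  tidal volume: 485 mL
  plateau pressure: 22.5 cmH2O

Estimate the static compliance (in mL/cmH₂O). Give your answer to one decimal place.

74.6

End-expiratory occlusion gives total PEEP = 16 cmH2O (intrinsic PEEP = 16 − 5 = 11). Use total PEEP for the elastic gradient.
Cstat = Vt / (Pplat − PEEPtotal) = 485 / (22.5 − 16) = 485 / 6.5 = 74.615 mL/cmH2O.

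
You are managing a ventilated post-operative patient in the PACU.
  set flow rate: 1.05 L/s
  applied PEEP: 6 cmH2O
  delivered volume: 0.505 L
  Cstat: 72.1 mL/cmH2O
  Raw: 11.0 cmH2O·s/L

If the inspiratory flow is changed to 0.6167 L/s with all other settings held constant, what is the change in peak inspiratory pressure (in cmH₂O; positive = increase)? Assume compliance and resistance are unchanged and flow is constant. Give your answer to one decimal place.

PIP = Vt/C + R·V̇ + PEEP (constant-flow equation of motion).
Only the resistive term changes: ΔPIP = R × ΔV̇ = 11.0 × (0.6167 − 1.05) = 11.0 × -0.4333 = -4.766 cmH2O.

-4.8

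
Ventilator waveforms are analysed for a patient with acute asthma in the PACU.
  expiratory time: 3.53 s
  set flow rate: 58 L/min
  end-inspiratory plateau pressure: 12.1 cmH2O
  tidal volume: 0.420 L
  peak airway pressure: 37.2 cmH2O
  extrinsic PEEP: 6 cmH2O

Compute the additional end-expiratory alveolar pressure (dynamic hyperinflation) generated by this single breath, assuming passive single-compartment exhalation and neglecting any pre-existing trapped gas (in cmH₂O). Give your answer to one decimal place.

0.8

Flow: 58 L/min ÷ 60 = 0.9667 L/s.
R = (PIP − Pplat)/V̇ = (37.2 − 12.1) / 0.9667 = 25.1/0.9667 = 25.965 cmH2O·s/L.
C = Vt/(Pplat − PEEP) = 420.0 / (12.1 − 6) = 420.0/6.1 = 68.852 mL/cmH2O.
τ = R × C = 25.965 × 0.06885 L/cmH2O = 1.788 s.
Fraction remaining = e^(−Te/τ) = e^(−3.53/1.788) = 0.1389; trapped volume = 420.0 × 0.1389 = 58.338 mL.
Additional alveolar pressure from trapping ≈ V_trapped / C = 58.338 / 68.852 = 0.8473 cmH2O.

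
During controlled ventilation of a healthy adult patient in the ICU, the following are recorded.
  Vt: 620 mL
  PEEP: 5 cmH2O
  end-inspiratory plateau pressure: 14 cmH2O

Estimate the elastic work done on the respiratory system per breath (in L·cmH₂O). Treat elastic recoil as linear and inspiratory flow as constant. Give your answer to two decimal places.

2.79

Elastic work ≈ ½ × (Pplat − PEEP) × Vt = 0.5 × (14 − 5) × 0.620 L = 0.5 × 9.0 × 0.620 = 2.79 L·cmH2O.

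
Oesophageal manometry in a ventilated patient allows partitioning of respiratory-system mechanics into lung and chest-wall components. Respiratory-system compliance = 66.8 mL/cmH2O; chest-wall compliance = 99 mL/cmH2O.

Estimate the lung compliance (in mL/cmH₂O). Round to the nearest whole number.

205

1/CL = 1/Crs − 1/Ccw.
1/CL = 1/66.8 − 1/99 = 0.004869.
CL = 205.38 mL/cmH2O.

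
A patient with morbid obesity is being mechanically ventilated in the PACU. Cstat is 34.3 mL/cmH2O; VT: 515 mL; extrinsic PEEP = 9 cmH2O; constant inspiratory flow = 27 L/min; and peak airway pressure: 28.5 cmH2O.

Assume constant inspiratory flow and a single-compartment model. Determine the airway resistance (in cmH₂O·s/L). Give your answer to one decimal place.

10.0

Flow: 27 L/min ÷ 60 = 0.45 L/s.
Equation of motion (constant flow): PIP = Vt/C + R·V̇ + PEEP.
R·V̇ = PIP − Vt/C − PEEP = 28.5 − 515/34.3 − 9 = 28.5 − 15.015 − 9 = 4.485 cmH2O.
R = 4.485 / 0.45 = 9.967 cmH2O·s/L.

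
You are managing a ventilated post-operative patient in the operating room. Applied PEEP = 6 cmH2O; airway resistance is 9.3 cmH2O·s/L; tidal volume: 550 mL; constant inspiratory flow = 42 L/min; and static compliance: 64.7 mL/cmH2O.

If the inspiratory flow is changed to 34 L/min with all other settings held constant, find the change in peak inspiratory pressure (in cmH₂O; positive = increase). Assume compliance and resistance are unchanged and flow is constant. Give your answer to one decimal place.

-1.2

Flow: 42 L/min ÷ 60 = 0.7 L/s.
New flow: 34 L/min ÷ 60 = 0.5667 L/s.
PIP = Vt/C + R·V̇ + PEEP (constant-flow equation of motion).
Only the resistive term changes: ΔPIP = R × ΔV̇ = 9.3 × (0.5667 − 0.7) = 9.3 × -0.1333 = -1.24 cmH2O.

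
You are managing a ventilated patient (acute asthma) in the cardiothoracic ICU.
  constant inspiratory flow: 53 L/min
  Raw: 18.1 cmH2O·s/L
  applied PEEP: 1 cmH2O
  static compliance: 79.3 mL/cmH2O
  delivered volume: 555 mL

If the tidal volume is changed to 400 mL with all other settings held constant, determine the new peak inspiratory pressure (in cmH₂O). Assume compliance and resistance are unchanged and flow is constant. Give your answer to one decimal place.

Flow: 53 L/min ÷ 60 = 0.8833 L/s.
PIP = Vt/C + R·V̇ + PEEP (constant-flow equation of motion).
Only the elastic term changes: ΔPIP = ΔVt / C = (400 − 555) / 79.3 = -1.955 cmH2O.
Original PIP = 555/79.3 + 18.1×0.8833 + 1 = 23.986 cmH2O; new PIP = 23.986 + (-1.955) = 22.031 cmH2O.

22.0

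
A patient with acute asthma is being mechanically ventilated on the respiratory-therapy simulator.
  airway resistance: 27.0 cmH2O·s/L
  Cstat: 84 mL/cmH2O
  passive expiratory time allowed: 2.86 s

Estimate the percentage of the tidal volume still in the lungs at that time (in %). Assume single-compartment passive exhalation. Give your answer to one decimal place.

28.3

τ = R × C = 27.0 × 84 mL/cmH2O = 27.0 × 0.084 L/cmH2O = 2.268 s.
Passive exhalation: V(t)/V₀ = e^(−t/τ) = e^(−2.86/2.268) = 0.2834.
Fraction remaining = 0.2834 → 28.34%.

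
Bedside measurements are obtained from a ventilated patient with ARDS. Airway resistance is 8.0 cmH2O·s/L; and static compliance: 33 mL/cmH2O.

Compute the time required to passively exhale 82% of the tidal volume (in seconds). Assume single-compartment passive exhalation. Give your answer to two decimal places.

0.45

τ = R × C = 8.0 × 33 mL/cmH2O = 8.0 × 0.033 L/cmH2O = 0.264 s.
Exhaled fraction f = 1 − e^(−t/τ) → t = −τ·ln(1 − f) = −0.264·ln(0.18) = 0.4527 s.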